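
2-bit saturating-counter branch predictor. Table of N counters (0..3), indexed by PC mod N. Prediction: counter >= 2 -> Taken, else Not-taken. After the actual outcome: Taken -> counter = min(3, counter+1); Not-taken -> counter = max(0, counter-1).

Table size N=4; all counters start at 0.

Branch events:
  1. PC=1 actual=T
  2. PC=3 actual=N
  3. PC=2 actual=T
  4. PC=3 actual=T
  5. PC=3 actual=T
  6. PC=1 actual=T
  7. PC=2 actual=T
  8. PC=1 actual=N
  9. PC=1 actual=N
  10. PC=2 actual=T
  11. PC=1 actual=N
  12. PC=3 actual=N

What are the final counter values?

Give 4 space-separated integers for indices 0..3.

Answer: 0 0 3 1

Derivation:
Ev 1: PC=1 idx=1 pred=N actual=T -> ctr[1]=1
Ev 2: PC=3 idx=3 pred=N actual=N -> ctr[3]=0
Ev 3: PC=2 idx=2 pred=N actual=T -> ctr[2]=1
Ev 4: PC=3 idx=3 pred=N actual=T -> ctr[3]=1
Ev 5: PC=3 idx=3 pred=N actual=T -> ctr[3]=2
Ev 6: PC=1 idx=1 pred=N actual=T -> ctr[1]=2
Ev 7: PC=2 idx=2 pred=N actual=T -> ctr[2]=2
Ev 8: PC=1 idx=1 pred=T actual=N -> ctr[1]=1
Ev 9: PC=1 idx=1 pred=N actual=N -> ctr[1]=0
Ev 10: PC=2 idx=2 pred=T actual=T -> ctr[2]=3
Ev 11: PC=1 idx=1 pred=N actual=N -> ctr[1]=0
Ev 12: PC=3 idx=3 pred=T actual=N -> ctr[3]=1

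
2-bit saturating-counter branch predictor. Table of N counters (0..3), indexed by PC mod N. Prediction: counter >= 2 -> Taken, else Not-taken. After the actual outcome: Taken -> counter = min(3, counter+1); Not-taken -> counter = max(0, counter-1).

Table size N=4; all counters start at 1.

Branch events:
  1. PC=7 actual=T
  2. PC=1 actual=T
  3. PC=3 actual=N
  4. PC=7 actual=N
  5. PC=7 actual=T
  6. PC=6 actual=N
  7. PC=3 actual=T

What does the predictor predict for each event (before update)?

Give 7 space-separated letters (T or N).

Answer: N N T N N N N

Derivation:
Ev 1: PC=7 idx=3 pred=N actual=T -> ctr[3]=2
Ev 2: PC=1 idx=1 pred=N actual=T -> ctr[1]=2
Ev 3: PC=3 idx=3 pred=T actual=N -> ctr[3]=1
Ev 4: PC=7 idx=3 pred=N actual=N -> ctr[3]=0
Ev 5: PC=7 idx=3 pred=N actual=T -> ctr[3]=1
Ev 6: PC=6 idx=2 pred=N actual=N -> ctr[2]=0
Ev 7: PC=3 idx=3 pred=N actual=T -> ctr[3]=2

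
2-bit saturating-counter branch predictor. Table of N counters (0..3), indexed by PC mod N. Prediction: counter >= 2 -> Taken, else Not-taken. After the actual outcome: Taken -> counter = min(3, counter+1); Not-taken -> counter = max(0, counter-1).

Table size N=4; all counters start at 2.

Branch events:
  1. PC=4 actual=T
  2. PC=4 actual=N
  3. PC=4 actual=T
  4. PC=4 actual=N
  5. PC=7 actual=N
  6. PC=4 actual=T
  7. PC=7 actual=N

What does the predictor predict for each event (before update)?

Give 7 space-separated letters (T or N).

Ev 1: PC=4 idx=0 pred=T actual=T -> ctr[0]=3
Ev 2: PC=4 idx=0 pred=T actual=N -> ctr[0]=2
Ev 3: PC=4 idx=0 pred=T actual=T -> ctr[0]=3
Ev 4: PC=4 idx=0 pred=T actual=N -> ctr[0]=2
Ev 5: PC=7 idx=3 pred=T actual=N -> ctr[3]=1
Ev 6: PC=4 idx=0 pred=T actual=T -> ctr[0]=3
Ev 7: PC=7 idx=3 pred=N actual=N -> ctr[3]=0

Answer: T T T T T T N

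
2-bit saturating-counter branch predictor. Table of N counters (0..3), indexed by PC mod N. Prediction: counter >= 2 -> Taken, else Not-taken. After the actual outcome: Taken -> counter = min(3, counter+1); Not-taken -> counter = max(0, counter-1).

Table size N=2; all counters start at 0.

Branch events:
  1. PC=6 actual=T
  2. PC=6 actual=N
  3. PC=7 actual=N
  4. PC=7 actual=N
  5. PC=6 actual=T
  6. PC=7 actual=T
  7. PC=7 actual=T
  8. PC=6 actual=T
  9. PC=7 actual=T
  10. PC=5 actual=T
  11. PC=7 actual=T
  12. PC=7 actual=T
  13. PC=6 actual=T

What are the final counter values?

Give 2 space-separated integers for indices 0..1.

Ev 1: PC=6 idx=0 pred=N actual=T -> ctr[0]=1
Ev 2: PC=6 idx=0 pred=N actual=N -> ctr[0]=0
Ev 3: PC=7 idx=1 pred=N actual=N -> ctr[1]=0
Ev 4: PC=7 idx=1 pred=N actual=N -> ctr[1]=0
Ev 5: PC=6 idx=0 pred=N actual=T -> ctr[0]=1
Ev 6: PC=7 idx=1 pred=N actual=T -> ctr[1]=1
Ev 7: PC=7 idx=1 pred=N actual=T -> ctr[1]=2
Ev 8: PC=6 idx=0 pred=N actual=T -> ctr[0]=2
Ev 9: PC=7 idx=1 pred=T actual=T -> ctr[1]=3
Ev 10: PC=5 idx=1 pred=T actual=T -> ctr[1]=3
Ev 11: PC=7 idx=1 pred=T actual=T -> ctr[1]=3
Ev 12: PC=7 idx=1 pred=T actual=T -> ctr[1]=3
Ev 13: PC=6 idx=0 pred=T actual=T -> ctr[0]=3

Answer: 3 3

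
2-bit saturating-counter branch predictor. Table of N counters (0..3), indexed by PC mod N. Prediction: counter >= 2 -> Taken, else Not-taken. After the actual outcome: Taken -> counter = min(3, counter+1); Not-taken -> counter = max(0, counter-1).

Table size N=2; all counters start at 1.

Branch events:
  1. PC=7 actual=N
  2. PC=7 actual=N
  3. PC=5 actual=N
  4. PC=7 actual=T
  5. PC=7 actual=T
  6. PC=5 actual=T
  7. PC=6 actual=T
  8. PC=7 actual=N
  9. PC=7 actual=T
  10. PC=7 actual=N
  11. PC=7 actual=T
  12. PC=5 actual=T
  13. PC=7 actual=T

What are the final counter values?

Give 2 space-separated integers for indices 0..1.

Answer: 2 3

Derivation:
Ev 1: PC=7 idx=1 pred=N actual=N -> ctr[1]=0
Ev 2: PC=7 idx=1 pred=N actual=N -> ctr[1]=0
Ev 3: PC=5 idx=1 pred=N actual=N -> ctr[1]=0
Ev 4: PC=7 idx=1 pred=N actual=T -> ctr[1]=1
Ev 5: PC=7 idx=1 pred=N actual=T -> ctr[1]=2
Ev 6: PC=5 idx=1 pred=T actual=T -> ctr[1]=3
Ev 7: PC=6 idx=0 pred=N actual=T -> ctr[0]=2
Ev 8: PC=7 idx=1 pred=T actual=N -> ctr[1]=2
Ev 9: PC=7 idx=1 pred=T actual=T -> ctr[1]=3
Ev 10: PC=7 idx=1 pred=T actual=N -> ctr[1]=2
Ev 11: PC=7 idx=1 pred=T actual=T -> ctr[1]=3
Ev 12: PC=5 idx=1 pred=T actual=T -> ctr[1]=3
Ev 13: PC=7 idx=1 pred=T actual=T -> ctr[1]=3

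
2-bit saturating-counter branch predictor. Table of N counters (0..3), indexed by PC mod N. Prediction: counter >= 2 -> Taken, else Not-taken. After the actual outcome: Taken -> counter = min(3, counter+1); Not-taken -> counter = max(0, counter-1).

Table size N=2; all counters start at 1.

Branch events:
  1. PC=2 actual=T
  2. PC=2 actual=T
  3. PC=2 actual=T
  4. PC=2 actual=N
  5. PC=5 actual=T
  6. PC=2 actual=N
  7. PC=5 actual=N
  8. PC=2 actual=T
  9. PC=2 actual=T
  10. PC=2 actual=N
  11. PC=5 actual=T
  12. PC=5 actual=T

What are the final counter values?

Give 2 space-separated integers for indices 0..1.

Answer: 2 3

Derivation:
Ev 1: PC=2 idx=0 pred=N actual=T -> ctr[0]=2
Ev 2: PC=2 idx=0 pred=T actual=T -> ctr[0]=3
Ev 3: PC=2 idx=0 pred=T actual=T -> ctr[0]=3
Ev 4: PC=2 idx=0 pred=T actual=N -> ctr[0]=2
Ev 5: PC=5 idx=1 pred=N actual=T -> ctr[1]=2
Ev 6: PC=2 idx=0 pred=T actual=N -> ctr[0]=1
Ev 7: PC=5 idx=1 pred=T actual=N -> ctr[1]=1
Ev 8: PC=2 idx=0 pred=N actual=T -> ctr[0]=2
Ev 9: PC=2 idx=0 pred=T actual=T -> ctr[0]=3
Ev 10: PC=2 idx=0 pred=T actual=N -> ctr[0]=2
Ev 11: PC=5 idx=1 pred=N actual=T -> ctr[1]=2
Ev 12: PC=5 idx=1 pred=T actual=T -> ctr[1]=3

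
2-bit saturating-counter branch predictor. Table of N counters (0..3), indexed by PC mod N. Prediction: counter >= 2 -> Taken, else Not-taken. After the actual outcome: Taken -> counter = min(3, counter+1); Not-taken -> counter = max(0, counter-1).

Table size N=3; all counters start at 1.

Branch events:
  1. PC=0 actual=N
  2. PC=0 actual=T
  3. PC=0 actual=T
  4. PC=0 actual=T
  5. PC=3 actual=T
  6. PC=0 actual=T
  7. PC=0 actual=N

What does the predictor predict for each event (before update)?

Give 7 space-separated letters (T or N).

Ev 1: PC=0 idx=0 pred=N actual=N -> ctr[0]=0
Ev 2: PC=0 idx=0 pred=N actual=T -> ctr[0]=1
Ev 3: PC=0 idx=0 pred=N actual=T -> ctr[0]=2
Ev 4: PC=0 idx=0 pred=T actual=T -> ctr[0]=3
Ev 5: PC=3 idx=0 pred=T actual=T -> ctr[0]=3
Ev 6: PC=0 idx=0 pred=T actual=T -> ctr[0]=3
Ev 7: PC=0 idx=0 pred=T actual=N -> ctr[0]=2

Answer: N N N T T T T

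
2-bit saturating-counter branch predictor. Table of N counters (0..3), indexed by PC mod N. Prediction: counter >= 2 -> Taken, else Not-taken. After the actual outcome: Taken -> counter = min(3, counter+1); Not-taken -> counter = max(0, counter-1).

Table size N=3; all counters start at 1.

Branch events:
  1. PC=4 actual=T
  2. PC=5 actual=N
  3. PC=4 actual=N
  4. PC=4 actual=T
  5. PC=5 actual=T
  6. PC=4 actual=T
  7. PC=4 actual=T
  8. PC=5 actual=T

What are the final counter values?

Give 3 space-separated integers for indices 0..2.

Answer: 1 3 2

Derivation:
Ev 1: PC=4 idx=1 pred=N actual=T -> ctr[1]=2
Ev 2: PC=5 idx=2 pred=N actual=N -> ctr[2]=0
Ev 3: PC=4 idx=1 pred=T actual=N -> ctr[1]=1
Ev 4: PC=4 idx=1 pred=N actual=T -> ctr[1]=2
Ev 5: PC=5 idx=2 pred=N actual=T -> ctr[2]=1
Ev 6: PC=4 idx=1 pred=T actual=T -> ctr[1]=3
Ev 7: PC=4 idx=1 pred=T actual=T -> ctr[1]=3
Ev 8: PC=5 idx=2 pred=N actual=T -> ctr[2]=2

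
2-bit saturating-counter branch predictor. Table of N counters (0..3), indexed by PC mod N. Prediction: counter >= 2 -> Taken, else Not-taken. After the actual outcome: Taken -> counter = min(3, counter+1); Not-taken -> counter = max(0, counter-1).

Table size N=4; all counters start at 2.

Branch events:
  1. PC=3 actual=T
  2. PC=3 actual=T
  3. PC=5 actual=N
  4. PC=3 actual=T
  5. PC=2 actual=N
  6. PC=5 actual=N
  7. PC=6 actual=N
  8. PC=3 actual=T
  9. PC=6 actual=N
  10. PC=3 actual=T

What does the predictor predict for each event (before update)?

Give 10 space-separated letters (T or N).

Ev 1: PC=3 idx=3 pred=T actual=T -> ctr[3]=3
Ev 2: PC=3 idx=3 pred=T actual=T -> ctr[3]=3
Ev 3: PC=5 idx=1 pred=T actual=N -> ctr[1]=1
Ev 4: PC=3 idx=3 pred=T actual=T -> ctr[3]=3
Ev 5: PC=2 idx=2 pred=T actual=N -> ctr[2]=1
Ev 6: PC=5 idx=1 pred=N actual=N -> ctr[1]=0
Ev 7: PC=6 idx=2 pred=N actual=N -> ctr[2]=0
Ev 8: PC=3 idx=3 pred=T actual=T -> ctr[3]=3
Ev 9: PC=6 idx=2 pred=N actual=N -> ctr[2]=0
Ev 10: PC=3 idx=3 pred=T actual=T -> ctr[3]=3

Answer: T T T T T N N T N T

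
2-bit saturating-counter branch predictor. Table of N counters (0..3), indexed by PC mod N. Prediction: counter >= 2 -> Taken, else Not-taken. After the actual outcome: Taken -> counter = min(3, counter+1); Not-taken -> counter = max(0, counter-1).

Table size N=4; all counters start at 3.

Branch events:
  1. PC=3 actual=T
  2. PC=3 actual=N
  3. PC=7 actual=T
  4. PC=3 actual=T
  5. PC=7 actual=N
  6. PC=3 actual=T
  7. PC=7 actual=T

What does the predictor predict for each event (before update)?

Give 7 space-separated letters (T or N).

Ev 1: PC=3 idx=3 pred=T actual=T -> ctr[3]=3
Ev 2: PC=3 idx=3 pred=T actual=N -> ctr[3]=2
Ev 3: PC=7 idx=3 pred=T actual=T -> ctr[3]=3
Ev 4: PC=3 idx=3 pred=T actual=T -> ctr[3]=3
Ev 5: PC=7 idx=3 pred=T actual=N -> ctr[3]=2
Ev 6: PC=3 idx=3 pred=T actual=T -> ctr[3]=3
Ev 7: PC=7 idx=3 pred=T actual=T -> ctr[3]=3

Answer: T T T T T T T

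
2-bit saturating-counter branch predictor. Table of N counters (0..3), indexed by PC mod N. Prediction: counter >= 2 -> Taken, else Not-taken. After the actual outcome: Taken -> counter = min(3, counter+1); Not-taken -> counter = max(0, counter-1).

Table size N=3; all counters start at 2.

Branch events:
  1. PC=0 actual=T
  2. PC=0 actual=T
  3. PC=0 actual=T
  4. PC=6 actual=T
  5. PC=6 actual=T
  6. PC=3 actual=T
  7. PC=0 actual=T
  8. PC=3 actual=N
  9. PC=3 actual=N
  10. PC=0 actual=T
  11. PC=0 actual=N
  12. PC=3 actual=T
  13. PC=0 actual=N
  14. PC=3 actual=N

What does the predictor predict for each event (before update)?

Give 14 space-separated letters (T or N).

Ev 1: PC=0 idx=0 pred=T actual=T -> ctr[0]=3
Ev 2: PC=0 idx=0 pred=T actual=T -> ctr[0]=3
Ev 3: PC=0 idx=0 pred=T actual=T -> ctr[0]=3
Ev 4: PC=6 idx=0 pred=T actual=T -> ctr[0]=3
Ev 5: PC=6 idx=0 pred=T actual=T -> ctr[0]=3
Ev 6: PC=3 idx=0 pred=T actual=T -> ctr[0]=3
Ev 7: PC=0 idx=0 pred=T actual=T -> ctr[0]=3
Ev 8: PC=3 idx=0 pred=T actual=N -> ctr[0]=2
Ev 9: PC=3 idx=0 pred=T actual=N -> ctr[0]=1
Ev 10: PC=0 idx=0 pred=N actual=T -> ctr[0]=2
Ev 11: PC=0 idx=0 pred=T actual=N -> ctr[0]=1
Ev 12: PC=3 idx=0 pred=N actual=T -> ctr[0]=2
Ev 13: PC=0 idx=0 pred=T actual=N -> ctr[0]=1
Ev 14: PC=3 idx=0 pred=N actual=N -> ctr[0]=0

Answer: T T T T T T T T T N T N T N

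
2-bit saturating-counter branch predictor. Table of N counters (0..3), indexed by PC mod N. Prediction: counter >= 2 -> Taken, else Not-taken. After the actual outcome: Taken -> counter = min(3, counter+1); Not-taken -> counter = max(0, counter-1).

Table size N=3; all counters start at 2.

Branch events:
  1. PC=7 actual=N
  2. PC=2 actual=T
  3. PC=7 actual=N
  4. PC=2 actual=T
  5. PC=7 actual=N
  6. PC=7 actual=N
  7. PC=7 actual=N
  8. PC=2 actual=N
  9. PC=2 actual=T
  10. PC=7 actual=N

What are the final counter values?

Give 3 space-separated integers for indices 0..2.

Ev 1: PC=7 idx=1 pred=T actual=N -> ctr[1]=1
Ev 2: PC=2 idx=2 pred=T actual=T -> ctr[2]=3
Ev 3: PC=7 idx=1 pred=N actual=N -> ctr[1]=0
Ev 4: PC=2 idx=2 pred=T actual=T -> ctr[2]=3
Ev 5: PC=7 idx=1 pred=N actual=N -> ctr[1]=0
Ev 6: PC=7 idx=1 pred=N actual=N -> ctr[1]=0
Ev 7: PC=7 idx=1 pred=N actual=N -> ctr[1]=0
Ev 8: PC=2 idx=2 pred=T actual=N -> ctr[2]=2
Ev 9: PC=2 idx=2 pred=T actual=T -> ctr[2]=3
Ev 10: PC=7 idx=1 pred=N actual=N -> ctr[1]=0

Answer: 2 0 3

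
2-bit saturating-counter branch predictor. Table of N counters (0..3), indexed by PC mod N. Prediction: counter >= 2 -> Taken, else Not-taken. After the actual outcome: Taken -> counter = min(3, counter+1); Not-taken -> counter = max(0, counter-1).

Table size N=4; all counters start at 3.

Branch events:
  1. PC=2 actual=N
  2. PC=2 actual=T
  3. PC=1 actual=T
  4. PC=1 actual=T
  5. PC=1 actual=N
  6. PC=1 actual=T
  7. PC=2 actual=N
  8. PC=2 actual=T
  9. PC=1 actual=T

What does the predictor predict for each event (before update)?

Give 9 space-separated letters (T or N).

Answer: T T T T T T T T T

Derivation:
Ev 1: PC=2 idx=2 pred=T actual=N -> ctr[2]=2
Ev 2: PC=2 idx=2 pred=T actual=T -> ctr[2]=3
Ev 3: PC=1 idx=1 pred=T actual=T -> ctr[1]=3
Ev 4: PC=1 idx=1 pred=T actual=T -> ctr[1]=3
Ev 5: PC=1 idx=1 pred=T actual=N -> ctr[1]=2
Ev 6: PC=1 idx=1 pred=T actual=T -> ctr[1]=3
Ev 7: PC=2 idx=2 pred=T actual=N -> ctr[2]=2
Ev 8: PC=2 idx=2 pred=T actual=T -> ctr[2]=3
Ev 9: PC=1 idx=1 pred=T actual=T -> ctr[1]=3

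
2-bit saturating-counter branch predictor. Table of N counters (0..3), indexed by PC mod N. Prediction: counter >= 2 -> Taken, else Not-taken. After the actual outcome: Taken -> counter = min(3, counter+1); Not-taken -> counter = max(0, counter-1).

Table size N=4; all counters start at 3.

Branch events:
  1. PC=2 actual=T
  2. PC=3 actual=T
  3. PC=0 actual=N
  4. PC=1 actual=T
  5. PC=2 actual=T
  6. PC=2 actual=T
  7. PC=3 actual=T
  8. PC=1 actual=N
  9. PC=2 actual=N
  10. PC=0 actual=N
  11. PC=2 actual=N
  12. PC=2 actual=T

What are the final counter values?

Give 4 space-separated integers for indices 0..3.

Ev 1: PC=2 idx=2 pred=T actual=T -> ctr[2]=3
Ev 2: PC=3 idx=3 pred=T actual=T -> ctr[3]=3
Ev 3: PC=0 idx=0 pred=T actual=N -> ctr[0]=2
Ev 4: PC=1 idx=1 pred=T actual=T -> ctr[1]=3
Ev 5: PC=2 idx=2 pred=T actual=T -> ctr[2]=3
Ev 6: PC=2 idx=2 pred=T actual=T -> ctr[2]=3
Ev 7: PC=3 idx=3 pred=T actual=T -> ctr[3]=3
Ev 8: PC=1 idx=1 pred=T actual=N -> ctr[1]=2
Ev 9: PC=2 idx=2 pred=T actual=N -> ctr[2]=2
Ev 10: PC=0 idx=0 pred=T actual=N -> ctr[0]=1
Ev 11: PC=2 idx=2 pred=T actual=N -> ctr[2]=1
Ev 12: PC=2 idx=2 pred=N actual=T -> ctr[2]=2

Answer: 1 2 2 3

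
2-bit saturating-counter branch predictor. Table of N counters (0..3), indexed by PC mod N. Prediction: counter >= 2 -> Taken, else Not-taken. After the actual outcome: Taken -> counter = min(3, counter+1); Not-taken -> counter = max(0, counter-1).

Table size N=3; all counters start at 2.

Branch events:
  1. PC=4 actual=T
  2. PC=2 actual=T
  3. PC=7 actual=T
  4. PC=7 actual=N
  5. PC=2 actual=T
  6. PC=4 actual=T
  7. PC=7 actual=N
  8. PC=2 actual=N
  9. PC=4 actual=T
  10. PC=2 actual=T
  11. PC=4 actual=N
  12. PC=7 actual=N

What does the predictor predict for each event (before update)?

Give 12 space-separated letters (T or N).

Ev 1: PC=4 idx=1 pred=T actual=T -> ctr[1]=3
Ev 2: PC=2 idx=2 pred=T actual=T -> ctr[2]=3
Ev 3: PC=7 idx=1 pred=T actual=T -> ctr[1]=3
Ev 4: PC=7 idx=1 pred=T actual=N -> ctr[1]=2
Ev 5: PC=2 idx=2 pred=T actual=T -> ctr[2]=3
Ev 6: PC=4 idx=1 pred=T actual=T -> ctr[1]=3
Ev 7: PC=7 idx=1 pred=T actual=N -> ctr[1]=2
Ev 8: PC=2 idx=2 pred=T actual=N -> ctr[2]=2
Ev 9: PC=4 idx=1 pred=T actual=T -> ctr[1]=3
Ev 10: PC=2 idx=2 pred=T actual=T -> ctr[2]=3
Ev 11: PC=4 idx=1 pred=T actual=N -> ctr[1]=2
Ev 12: PC=7 idx=1 pred=T actual=N -> ctr[1]=1

Answer: T T T T T T T T T T T T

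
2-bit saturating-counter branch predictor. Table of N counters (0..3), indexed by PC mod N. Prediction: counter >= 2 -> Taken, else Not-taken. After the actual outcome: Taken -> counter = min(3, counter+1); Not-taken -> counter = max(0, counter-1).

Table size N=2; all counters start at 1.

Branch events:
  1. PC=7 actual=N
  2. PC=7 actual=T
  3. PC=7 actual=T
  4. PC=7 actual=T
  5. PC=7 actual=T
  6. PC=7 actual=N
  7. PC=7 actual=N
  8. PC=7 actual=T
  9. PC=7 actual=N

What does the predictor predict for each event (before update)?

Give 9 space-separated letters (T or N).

Answer: N N N T T T T N T

Derivation:
Ev 1: PC=7 idx=1 pred=N actual=N -> ctr[1]=0
Ev 2: PC=7 idx=1 pred=N actual=T -> ctr[1]=1
Ev 3: PC=7 idx=1 pred=N actual=T -> ctr[1]=2
Ev 4: PC=7 idx=1 pred=T actual=T -> ctr[1]=3
Ev 5: PC=7 idx=1 pred=T actual=T -> ctr[1]=3
Ev 6: PC=7 idx=1 pred=T actual=N -> ctr[1]=2
Ev 7: PC=7 idx=1 pred=T actual=N -> ctr[1]=1
Ev 8: PC=7 idx=1 pred=N actual=T -> ctr[1]=2
Ev 9: PC=7 idx=1 pred=T actual=N -> ctr[1]=1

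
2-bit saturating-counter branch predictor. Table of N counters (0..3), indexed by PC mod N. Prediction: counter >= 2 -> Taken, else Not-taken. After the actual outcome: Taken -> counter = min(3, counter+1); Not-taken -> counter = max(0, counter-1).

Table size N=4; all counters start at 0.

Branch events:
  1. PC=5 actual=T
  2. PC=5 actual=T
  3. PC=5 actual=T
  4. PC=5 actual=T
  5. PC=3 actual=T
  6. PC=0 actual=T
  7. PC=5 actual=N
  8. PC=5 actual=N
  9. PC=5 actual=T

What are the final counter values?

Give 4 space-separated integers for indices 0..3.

Ev 1: PC=5 idx=1 pred=N actual=T -> ctr[1]=1
Ev 2: PC=5 idx=1 pred=N actual=T -> ctr[1]=2
Ev 3: PC=5 idx=1 pred=T actual=T -> ctr[1]=3
Ev 4: PC=5 idx=1 pred=T actual=T -> ctr[1]=3
Ev 5: PC=3 idx=3 pred=N actual=T -> ctr[3]=1
Ev 6: PC=0 idx=0 pred=N actual=T -> ctr[0]=1
Ev 7: PC=5 idx=1 pred=T actual=N -> ctr[1]=2
Ev 8: PC=5 idx=1 pred=T actual=N -> ctr[1]=1
Ev 9: PC=5 idx=1 pred=N actual=T -> ctr[1]=2

Answer: 1 2 0 1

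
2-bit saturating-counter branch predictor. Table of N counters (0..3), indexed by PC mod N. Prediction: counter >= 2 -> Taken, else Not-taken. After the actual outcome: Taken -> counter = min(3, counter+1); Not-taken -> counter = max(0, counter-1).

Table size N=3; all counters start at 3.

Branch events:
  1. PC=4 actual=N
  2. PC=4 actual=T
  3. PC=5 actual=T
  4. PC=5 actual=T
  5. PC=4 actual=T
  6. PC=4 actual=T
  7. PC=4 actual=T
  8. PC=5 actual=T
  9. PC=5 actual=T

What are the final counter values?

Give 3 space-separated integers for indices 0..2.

Answer: 3 3 3

Derivation:
Ev 1: PC=4 idx=1 pred=T actual=N -> ctr[1]=2
Ev 2: PC=4 idx=1 pred=T actual=T -> ctr[1]=3
Ev 3: PC=5 idx=2 pred=T actual=T -> ctr[2]=3
Ev 4: PC=5 idx=2 pred=T actual=T -> ctr[2]=3
Ev 5: PC=4 idx=1 pred=T actual=T -> ctr[1]=3
Ev 6: PC=4 idx=1 pred=T actual=T -> ctr[1]=3
Ev 7: PC=4 idx=1 pred=T actual=T -> ctr[1]=3
Ev 8: PC=5 idx=2 pred=T actual=T -> ctr[2]=3
Ev 9: PC=5 idx=2 pred=T actual=T -> ctr[2]=3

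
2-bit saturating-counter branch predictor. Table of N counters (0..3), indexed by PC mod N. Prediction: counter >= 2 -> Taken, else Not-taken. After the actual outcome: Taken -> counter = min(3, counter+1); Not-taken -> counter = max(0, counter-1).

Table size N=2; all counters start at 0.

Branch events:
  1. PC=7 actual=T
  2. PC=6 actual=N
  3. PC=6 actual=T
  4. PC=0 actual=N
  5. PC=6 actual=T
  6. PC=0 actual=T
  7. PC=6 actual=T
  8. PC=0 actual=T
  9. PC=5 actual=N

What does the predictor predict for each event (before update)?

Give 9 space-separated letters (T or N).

Ev 1: PC=7 idx=1 pred=N actual=T -> ctr[1]=1
Ev 2: PC=6 idx=0 pred=N actual=N -> ctr[0]=0
Ev 3: PC=6 idx=0 pred=N actual=T -> ctr[0]=1
Ev 4: PC=0 idx=0 pred=N actual=N -> ctr[0]=0
Ev 5: PC=6 idx=0 pred=N actual=T -> ctr[0]=1
Ev 6: PC=0 idx=0 pred=N actual=T -> ctr[0]=2
Ev 7: PC=6 idx=0 pred=T actual=T -> ctr[0]=3
Ev 8: PC=0 idx=0 pred=T actual=T -> ctr[0]=3
Ev 9: PC=5 idx=1 pred=N actual=N -> ctr[1]=0

Answer: N N N N N N T T N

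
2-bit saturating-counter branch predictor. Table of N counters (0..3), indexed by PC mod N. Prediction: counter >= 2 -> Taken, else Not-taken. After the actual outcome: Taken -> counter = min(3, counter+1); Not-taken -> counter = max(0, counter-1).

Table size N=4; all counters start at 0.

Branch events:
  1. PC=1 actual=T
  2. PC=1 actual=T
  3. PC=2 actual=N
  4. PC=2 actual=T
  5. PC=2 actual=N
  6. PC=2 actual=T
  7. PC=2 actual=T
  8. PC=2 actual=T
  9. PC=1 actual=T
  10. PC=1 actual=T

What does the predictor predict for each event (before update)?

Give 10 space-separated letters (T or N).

Answer: N N N N N N N T T T

Derivation:
Ev 1: PC=1 idx=1 pred=N actual=T -> ctr[1]=1
Ev 2: PC=1 idx=1 pred=N actual=T -> ctr[1]=2
Ev 3: PC=2 idx=2 pred=N actual=N -> ctr[2]=0
Ev 4: PC=2 idx=2 pred=N actual=T -> ctr[2]=1
Ev 5: PC=2 idx=2 pred=N actual=N -> ctr[2]=0
Ev 6: PC=2 idx=2 pred=N actual=T -> ctr[2]=1
Ev 7: PC=2 idx=2 pred=N actual=T -> ctr[2]=2
Ev 8: PC=2 idx=2 pred=T actual=T -> ctr[2]=3
Ev 9: PC=1 idx=1 pred=T actual=T -> ctr[1]=3
Ev 10: PC=1 idx=1 pred=T actual=T -> ctr[1]=3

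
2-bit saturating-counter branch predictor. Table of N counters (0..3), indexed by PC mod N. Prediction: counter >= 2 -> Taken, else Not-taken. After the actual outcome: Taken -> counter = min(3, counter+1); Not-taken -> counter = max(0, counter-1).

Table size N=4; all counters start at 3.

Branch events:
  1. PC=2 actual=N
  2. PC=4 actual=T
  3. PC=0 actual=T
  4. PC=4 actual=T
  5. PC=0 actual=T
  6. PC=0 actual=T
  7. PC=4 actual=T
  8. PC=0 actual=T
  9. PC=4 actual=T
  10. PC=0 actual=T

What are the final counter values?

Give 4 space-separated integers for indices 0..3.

Answer: 3 3 2 3

Derivation:
Ev 1: PC=2 idx=2 pred=T actual=N -> ctr[2]=2
Ev 2: PC=4 idx=0 pred=T actual=T -> ctr[0]=3
Ev 3: PC=0 idx=0 pred=T actual=T -> ctr[0]=3
Ev 4: PC=4 idx=0 pred=T actual=T -> ctr[0]=3
Ev 5: PC=0 idx=0 pred=T actual=T -> ctr[0]=3
Ev 6: PC=0 idx=0 pred=T actual=T -> ctr[0]=3
Ev 7: PC=4 idx=0 pred=T actual=T -> ctr[0]=3
Ev 8: PC=0 idx=0 pred=T actual=T -> ctr[0]=3
Ev 9: PC=4 idx=0 pred=T actual=T -> ctr[0]=3
Ev 10: PC=0 idx=0 pred=T actual=T -> ctr[0]=3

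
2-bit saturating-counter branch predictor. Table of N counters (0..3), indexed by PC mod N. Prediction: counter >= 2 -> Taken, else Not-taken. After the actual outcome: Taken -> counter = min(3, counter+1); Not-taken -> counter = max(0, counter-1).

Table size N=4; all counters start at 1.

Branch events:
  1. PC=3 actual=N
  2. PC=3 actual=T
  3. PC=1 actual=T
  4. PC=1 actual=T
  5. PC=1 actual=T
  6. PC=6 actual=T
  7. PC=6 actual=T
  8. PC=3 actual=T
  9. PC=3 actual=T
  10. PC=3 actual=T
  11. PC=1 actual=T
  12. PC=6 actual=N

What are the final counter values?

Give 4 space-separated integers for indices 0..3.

Answer: 1 3 2 3

Derivation:
Ev 1: PC=3 idx=3 pred=N actual=N -> ctr[3]=0
Ev 2: PC=3 idx=3 pred=N actual=T -> ctr[3]=1
Ev 3: PC=1 idx=1 pred=N actual=T -> ctr[1]=2
Ev 4: PC=1 idx=1 pred=T actual=T -> ctr[1]=3
Ev 5: PC=1 idx=1 pred=T actual=T -> ctr[1]=3
Ev 6: PC=6 idx=2 pred=N actual=T -> ctr[2]=2
Ev 7: PC=6 idx=2 pred=T actual=T -> ctr[2]=3
Ev 8: PC=3 idx=3 pred=N actual=T -> ctr[3]=2
Ev 9: PC=3 idx=3 pred=T actual=T -> ctr[3]=3
Ev 10: PC=3 idx=3 pred=T actual=T -> ctr[3]=3
Ev 11: PC=1 idx=1 pred=T actual=T -> ctr[1]=3
Ev 12: PC=6 idx=2 pred=T actual=N -> ctr[2]=2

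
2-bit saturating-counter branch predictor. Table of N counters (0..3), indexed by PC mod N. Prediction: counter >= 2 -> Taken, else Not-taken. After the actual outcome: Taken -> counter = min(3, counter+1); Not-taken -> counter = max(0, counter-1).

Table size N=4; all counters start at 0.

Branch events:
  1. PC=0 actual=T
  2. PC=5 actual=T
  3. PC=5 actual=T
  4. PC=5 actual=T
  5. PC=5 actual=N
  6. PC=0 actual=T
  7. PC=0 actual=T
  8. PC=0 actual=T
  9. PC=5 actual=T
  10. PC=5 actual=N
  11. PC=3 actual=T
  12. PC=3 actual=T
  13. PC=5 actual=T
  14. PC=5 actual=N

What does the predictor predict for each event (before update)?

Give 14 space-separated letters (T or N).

Answer: N N N T T N T T T T N N T T

Derivation:
Ev 1: PC=0 idx=0 pred=N actual=T -> ctr[0]=1
Ev 2: PC=5 idx=1 pred=N actual=T -> ctr[1]=1
Ev 3: PC=5 idx=1 pred=N actual=T -> ctr[1]=2
Ev 4: PC=5 idx=1 pred=T actual=T -> ctr[1]=3
Ev 5: PC=5 idx=1 pred=T actual=N -> ctr[1]=2
Ev 6: PC=0 idx=0 pred=N actual=T -> ctr[0]=2
Ev 7: PC=0 idx=0 pred=T actual=T -> ctr[0]=3
Ev 8: PC=0 idx=0 pred=T actual=T -> ctr[0]=3
Ev 9: PC=5 idx=1 pred=T actual=T -> ctr[1]=3
Ev 10: PC=5 idx=1 pred=T actual=N -> ctr[1]=2
Ev 11: PC=3 idx=3 pred=N actual=T -> ctr[3]=1
Ev 12: PC=3 idx=3 pred=N actual=T -> ctr[3]=2
Ev 13: PC=5 idx=1 pred=T actual=T -> ctr[1]=3
Ev 14: PC=5 idx=1 pred=T actual=N -> ctr[1]=2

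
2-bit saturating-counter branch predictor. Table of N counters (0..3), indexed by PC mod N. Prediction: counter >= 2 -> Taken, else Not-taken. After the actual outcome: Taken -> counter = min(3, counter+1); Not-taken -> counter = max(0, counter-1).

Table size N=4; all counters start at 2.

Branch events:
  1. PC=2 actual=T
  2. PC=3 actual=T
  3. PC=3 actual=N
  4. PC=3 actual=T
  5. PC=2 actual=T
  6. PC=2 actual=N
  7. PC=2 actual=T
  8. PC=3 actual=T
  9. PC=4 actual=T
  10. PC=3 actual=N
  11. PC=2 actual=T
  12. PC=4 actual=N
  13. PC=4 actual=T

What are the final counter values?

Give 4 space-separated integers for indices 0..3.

Answer: 3 2 3 2

Derivation:
Ev 1: PC=2 idx=2 pred=T actual=T -> ctr[2]=3
Ev 2: PC=3 idx=3 pred=T actual=T -> ctr[3]=3
Ev 3: PC=3 idx=3 pred=T actual=N -> ctr[3]=2
Ev 4: PC=3 idx=3 pred=T actual=T -> ctr[3]=3
Ev 5: PC=2 idx=2 pred=T actual=T -> ctr[2]=3
Ev 6: PC=2 idx=2 pred=T actual=N -> ctr[2]=2
Ev 7: PC=2 idx=2 pred=T actual=T -> ctr[2]=3
Ev 8: PC=3 idx=3 pred=T actual=T -> ctr[3]=3
Ev 9: PC=4 idx=0 pred=T actual=T -> ctr[0]=3
Ev 10: PC=3 idx=3 pred=T actual=N -> ctr[3]=2
Ev 11: PC=2 idx=2 pred=T actual=T -> ctr[2]=3
Ev 12: PC=4 idx=0 pred=T actual=N -> ctr[0]=2
Ev 13: PC=4 idx=0 pred=T actual=T -> ctr[0]=3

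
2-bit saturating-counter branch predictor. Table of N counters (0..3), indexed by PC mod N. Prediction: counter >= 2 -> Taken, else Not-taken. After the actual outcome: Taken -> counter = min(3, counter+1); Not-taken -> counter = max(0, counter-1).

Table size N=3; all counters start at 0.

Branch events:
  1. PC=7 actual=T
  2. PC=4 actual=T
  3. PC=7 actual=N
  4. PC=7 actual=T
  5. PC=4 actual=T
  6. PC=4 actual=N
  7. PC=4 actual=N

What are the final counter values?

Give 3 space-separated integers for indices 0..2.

Answer: 0 1 0

Derivation:
Ev 1: PC=7 idx=1 pred=N actual=T -> ctr[1]=1
Ev 2: PC=4 idx=1 pred=N actual=T -> ctr[1]=2
Ev 3: PC=7 idx=1 pred=T actual=N -> ctr[1]=1
Ev 4: PC=7 idx=1 pred=N actual=T -> ctr[1]=2
Ev 5: PC=4 idx=1 pred=T actual=T -> ctr[1]=3
Ev 6: PC=4 idx=1 pred=T actual=N -> ctr[1]=2
Ev 7: PC=4 idx=1 pred=T actual=N -> ctr[1]=1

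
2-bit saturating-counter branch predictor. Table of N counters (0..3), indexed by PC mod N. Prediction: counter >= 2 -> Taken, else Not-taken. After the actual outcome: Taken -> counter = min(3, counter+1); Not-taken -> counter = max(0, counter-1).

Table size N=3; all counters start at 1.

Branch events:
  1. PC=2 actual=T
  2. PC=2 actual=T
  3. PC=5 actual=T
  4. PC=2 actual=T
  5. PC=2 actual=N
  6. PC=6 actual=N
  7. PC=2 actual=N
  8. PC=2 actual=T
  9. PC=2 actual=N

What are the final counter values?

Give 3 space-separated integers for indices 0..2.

Answer: 0 1 1

Derivation:
Ev 1: PC=2 idx=2 pred=N actual=T -> ctr[2]=2
Ev 2: PC=2 idx=2 pred=T actual=T -> ctr[2]=3
Ev 3: PC=5 idx=2 pred=T actual=T -> ctr[2]=3
Ev 4: PC=2 idx=2 pred=T actual=T -> ctr[2]=3
Ev 5: PC=2 idx=2 pred=T actual=N -> ctr[2]=2
Ev 6: PC=6 idx=0 pred=N actual=N -> ctr[0]=0
Ev 7: PC=2 idx=2 pred=T actual=N -> ctr[2]=1
Ev 8: PC=2 idx=2 pred=N actual=T -> ctr[2]=2
Ev 9: PC=2 idx=2 pred=T actual=N -> ctr[2]=1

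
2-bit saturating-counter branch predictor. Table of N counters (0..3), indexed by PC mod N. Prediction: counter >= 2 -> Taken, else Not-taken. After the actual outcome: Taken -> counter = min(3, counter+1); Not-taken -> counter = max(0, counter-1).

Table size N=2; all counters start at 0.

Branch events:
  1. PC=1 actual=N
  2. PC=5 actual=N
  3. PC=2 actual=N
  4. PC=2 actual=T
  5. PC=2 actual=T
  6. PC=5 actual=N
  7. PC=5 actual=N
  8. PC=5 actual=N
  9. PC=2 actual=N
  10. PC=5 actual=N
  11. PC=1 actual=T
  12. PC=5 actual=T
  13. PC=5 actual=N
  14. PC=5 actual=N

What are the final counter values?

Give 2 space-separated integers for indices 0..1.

Answer: 1 0

Derivation:
Ev 1: PC=1 idx=1 pred=N actual=N -> ctr[1]=0
Ev 2: PC=5 idx=1 pred=N actual=N -> ctr[1]=0
Ev 3: PC=2 idx=0 pred=N actual=N -> ctr[0]=0
Ev 4: PC=2 idx=0 pred=N actual=T -> ctr[0]=1
Ev 5: PC=2 idx=0 pred=N actual=T -> ctr[0]=2
Ev 6: PC=5 idx=1 pred=N actual=N -> ctr[1]=0
Ev 7: PC=5 idx=1 pred=N actual=N -> ctr[1]=0
Ev 8: PC=5 idx=1 pred=N actual=N -> ctr[1]=0
Ev 9: PC=2 idx=0 pred=T actual=N -> ctr[0]=1
Ev 10: PC=5 idx=1 pred=N actual=N -> ctr[1]=0
Ev 11: PC=1 idx=1 pred=N actual=T -> ctr[1]=1
Ev 12: PC=5 idx=1 pred=N actual=T -> ctr[1]=2
Ev 13: PC=5 idx=1 pred=T actual=N -> ctr[1]=1
Ev 14: PC=5 idx=1 pred=N actual=N -> ctr[1]=0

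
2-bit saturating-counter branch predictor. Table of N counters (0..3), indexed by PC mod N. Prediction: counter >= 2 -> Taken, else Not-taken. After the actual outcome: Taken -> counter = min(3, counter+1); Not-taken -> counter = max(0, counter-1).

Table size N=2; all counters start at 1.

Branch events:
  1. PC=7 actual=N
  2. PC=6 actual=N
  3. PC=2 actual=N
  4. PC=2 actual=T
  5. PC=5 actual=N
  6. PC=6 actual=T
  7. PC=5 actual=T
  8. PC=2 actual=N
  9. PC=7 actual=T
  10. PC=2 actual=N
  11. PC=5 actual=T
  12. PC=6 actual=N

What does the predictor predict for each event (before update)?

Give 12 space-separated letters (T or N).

Answer: N N N N N N N T N N T N

Derivation:
Ev 1: PC=7 idx=1 pred=N actual=N -> ctr[1]=0
Ev 2: PC=6 idx=0 pred=N actual=N -> ctr[0]=0
Ev 3: PC=2 idx=0 pred=N actual=N -> ctr[0]=0
Ev 4: PC=2 idx=0 pred=N actual=T -> ctr[0]=1
Ev 5: PC=5 idx=1 pred=N actual=N -> ctr[1]=0
Ev 6: PC=6 idx=0 pred=N actual=T -> ctr[0]=2
Ev 7: PC=5 idx=1 pred=N actual=T -> ctr[1]=1
Ev 8: PC=2 idx=0 pred=T actual=N -> ctr[0]=1
Ev 9: PC=7 idx=1 pred=N actual=T -> ctr[1]=2
Ev 10: PC=2 idx=0 pred=N actual=N -> ctr[0]=0
Ev 11: PC=5 idx=1 pred=T actual=T -> ctr[1]=3
Ev 12: PC=6 idx=0 pred=N actual=N -> ctr[0]=0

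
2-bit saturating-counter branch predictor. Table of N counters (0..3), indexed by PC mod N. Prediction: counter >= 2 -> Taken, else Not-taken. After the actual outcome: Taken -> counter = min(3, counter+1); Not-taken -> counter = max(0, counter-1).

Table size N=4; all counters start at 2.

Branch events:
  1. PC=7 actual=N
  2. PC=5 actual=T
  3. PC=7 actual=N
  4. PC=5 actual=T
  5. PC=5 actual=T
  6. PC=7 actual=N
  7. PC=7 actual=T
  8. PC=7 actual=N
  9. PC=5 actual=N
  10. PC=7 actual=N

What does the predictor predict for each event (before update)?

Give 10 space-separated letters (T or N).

Ev 1: PC=7 idx=3 pred=T actual=N -> ctr[3]=1
Ev 2: PC=5 idx=1 pred=T actual=T -> ctr[1]=3
Ev 3: PC=7 idx=3 pred=N actual=N -> ctr[3]=0
Ev 4: PC=5 idx=1 pred=T actual=T -> ctr[1]=3
Ev 5: PC=5 idx=1 pred=T actual=T -> ctr[1]=3
Ev 6: PC=7 idx=3 pred=N actual=N -> ctr[3]=0
Ev 7: PC=7 idx=3 pred=N actual=T -> ctr[3]=1
Ev 8: PC=7 idx=3 pred=N actual=N -> ctr[3]=0
Ev 9: PC=5 idx=1 pred=T actual=N -> ctr[1]=2
Ev 10: PC=7 idx=3 pred=N actual=N -> ctr[3]=0

Answer: T T N T T N N N T N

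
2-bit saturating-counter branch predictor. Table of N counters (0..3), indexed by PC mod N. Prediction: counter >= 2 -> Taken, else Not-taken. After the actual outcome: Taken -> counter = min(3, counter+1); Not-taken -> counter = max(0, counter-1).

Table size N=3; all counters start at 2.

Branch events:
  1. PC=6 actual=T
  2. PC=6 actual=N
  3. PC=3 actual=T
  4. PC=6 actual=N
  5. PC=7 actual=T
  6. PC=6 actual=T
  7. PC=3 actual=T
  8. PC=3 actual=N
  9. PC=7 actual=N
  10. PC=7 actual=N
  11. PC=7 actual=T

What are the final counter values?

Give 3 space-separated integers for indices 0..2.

Ev 1: PC=6 idx=0 pred=T actual=T -> ctr[0]=3
Ev 2: PC=6 idx=0 pred=T actual=N -> ctr[0]=2
Ev 3: PC=3 idx=0 pred=T actual=T -> ctr[0]=3
Ev 4: PC=6 idx=0 pred=T actual=N -> ctr[0]=2
Ev 5: PC=7 idx=1 pred=T actual=T -> ctr[1]=3
Ev 6: PC=6 idx=0 pred=T actual=T -> ctr[0]=3
Ev 7: PC=3 idx=0 pred=T actual=T -> ctr[0]=3
Ev 8: PC=3 idx=0 pred=T actual=N -> ctr[0]=2
Ev 9: PC=7 idx=1 pred=T actual=N -> ctr[1]=2
Ev 10: PC=7 idx=1 pred=T actual=N -> ctr[1]=1
Ev 11: PC=7 idx=1 pred=N actual=T -> ctr[1]=2

Answer: 2 2 2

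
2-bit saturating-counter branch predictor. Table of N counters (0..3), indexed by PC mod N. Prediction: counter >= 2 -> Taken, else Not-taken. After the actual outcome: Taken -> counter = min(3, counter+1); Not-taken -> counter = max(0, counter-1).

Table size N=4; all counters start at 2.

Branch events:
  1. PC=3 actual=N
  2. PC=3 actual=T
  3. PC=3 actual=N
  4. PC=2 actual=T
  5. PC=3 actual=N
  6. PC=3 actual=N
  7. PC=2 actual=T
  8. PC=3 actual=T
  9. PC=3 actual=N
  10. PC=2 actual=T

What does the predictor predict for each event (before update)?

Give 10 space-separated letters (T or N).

Ev 1: PC=3 idx=3 pred=T actual=N -> ctr[3]=1
Ev 2: PC=3 idx=3 pred=N actual=T -> ctr[3]=2
Ev 3: PC=3 idx=3 pred=T actual=N -> ctr[3]=1
Ev 4: PC=2 idx=2 pred=T actual=T -> ctr[2]=3
Ev 5: PC=3 idx=3 pred=N actual=N -> ctr[3]=0
Ev 6: PC=3 idx=3 pred=N actual=N -> ctr[3]=0
Ev 7: PC=2 idx=2 pred=T actual=T -> ctr[2]=3
Ev 8: PC=3 idx=3 pred=N actual=T -> ctr[3]=1
Ev 9: PC=3 idx=3 pred=N actual=N -> ctr[3]=0
Ev 10: PC=2 idx=2 pred=T actual=T -> ctr[2]=3

Answer: T N T T N N T N N T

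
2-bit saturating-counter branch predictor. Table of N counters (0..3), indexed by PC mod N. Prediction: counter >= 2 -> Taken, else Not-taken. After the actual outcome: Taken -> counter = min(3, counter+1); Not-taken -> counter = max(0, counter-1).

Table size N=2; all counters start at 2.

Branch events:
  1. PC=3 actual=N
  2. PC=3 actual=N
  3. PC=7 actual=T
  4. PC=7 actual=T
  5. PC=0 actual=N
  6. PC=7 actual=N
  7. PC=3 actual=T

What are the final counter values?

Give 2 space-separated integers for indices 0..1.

Answer: 1 2

Derivation:
Ev 1: PC=3 idx=1 pred=T actual=N -> ctr[1]=1
Ev 2: PC=3 idx=1 pred=N actual=N -> ctr[1]=0
Ev 3: PC=7 idx=1 pred=N actual=T -> ctr[1]=1
Ev 4: PC=7 idx=1 pred=N actual=T -> ctr[1]=2
Ev 5: PC=0 idx=0 pred=T actual=N -> ctr[0]=1
Ev 6: PC=7 idx=1 pred=T actual=N -> ctr[1]=1
Ev 7: PC=3 idx=1 pred=N actual=T -> ctr[1]=2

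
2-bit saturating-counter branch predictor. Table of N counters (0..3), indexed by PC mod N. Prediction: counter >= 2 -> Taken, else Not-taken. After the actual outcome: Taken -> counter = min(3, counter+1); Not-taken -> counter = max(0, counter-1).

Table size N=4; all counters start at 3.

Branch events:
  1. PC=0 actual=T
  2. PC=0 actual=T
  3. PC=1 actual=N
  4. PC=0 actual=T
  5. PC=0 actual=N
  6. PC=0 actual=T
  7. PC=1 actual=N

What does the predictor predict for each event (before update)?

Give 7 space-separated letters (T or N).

Answer: T T T T T T T

Derivation:
Ev 1: PC=0 idx=0 pred=T actual=T -> ctr[0]=3
Ev 2: PC=0 idx=0 pred=T actual=T -> ctr[0]=3
Ev 3: PC=1 idx=1 pred=T actual=N -> ctr[1]=2
Ev 4: PC=0 idx=0 pred=T actual=T -> ctr[0]=3
Ev 5: PC=0 idx=0 pred=T actual=N -> ctr[0]=2
Ev 6: PC=0 idx=0 pred=T actual=T -> ctr[0]=3
Ev 7: PC=1 idx=1 pred=T actual=N -> ctr[1]=1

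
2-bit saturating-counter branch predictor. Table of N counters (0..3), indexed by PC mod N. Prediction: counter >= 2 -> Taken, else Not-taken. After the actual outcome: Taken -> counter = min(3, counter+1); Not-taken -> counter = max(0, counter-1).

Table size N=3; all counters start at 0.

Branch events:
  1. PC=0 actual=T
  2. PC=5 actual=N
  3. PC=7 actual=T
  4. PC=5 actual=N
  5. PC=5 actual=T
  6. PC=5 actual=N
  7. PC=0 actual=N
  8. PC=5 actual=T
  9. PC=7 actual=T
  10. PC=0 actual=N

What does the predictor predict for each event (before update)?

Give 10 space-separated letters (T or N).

Answer: N N N N N N N N N N

Derivation:
Ev 1: PC=0 idx=0 pred=N actual=T -> ctr[0]=1
Ev 2: PC=5 idx=2 pred=N actual=N -> ctr[2]=0
Ev 3: PC=7 idx=1 pred=N actual=T -> ctr[1]=1
Ev 4: PC=5 idx=2 pred=N actual=N -> ctr[2]=0
Ev 5: PC=5 idx=2 pred=N actual=T -> ctr[2]=1
Ev 6: PC=5 idx=2 pred=N actual=N -> ctr[2]=0
Ev 7: PC=0 idx=0 pred=N actual=N -> ctr[0]=0
Ev 8: PC=5 idx=2 pred=N actual=T -> ctr[2]=1
Ev 9: PC=7 idx=1 pred=N actual=T -> ctr[1]=2
Ev 10: PC=0 idx=0 pred=N actual=N -> ctr[0]=0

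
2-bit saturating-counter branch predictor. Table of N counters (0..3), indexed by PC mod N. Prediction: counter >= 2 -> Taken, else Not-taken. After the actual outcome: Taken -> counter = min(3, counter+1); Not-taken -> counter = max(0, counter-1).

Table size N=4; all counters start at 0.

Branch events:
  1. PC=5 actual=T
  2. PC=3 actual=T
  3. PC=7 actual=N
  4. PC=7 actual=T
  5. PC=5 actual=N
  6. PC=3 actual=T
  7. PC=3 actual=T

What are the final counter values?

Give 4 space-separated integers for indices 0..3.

Answer: 0 0 0 3

Derivation:
Ev 1: PC=5 idx=1 pred=N actual=T -> ctr[1]=1
Ev 2: PC=3 idx=3 pred=N actual=T -> ctr[3]=1
Ev 3: PC=7 idx=3 pred=N actual=N -> ctr[3]=0
Ev 4: PC=7 idx=3 pred=N actual=T -> ctr[3]=1
Ev 5: PC=5 idx=1 pred=N actual=N -> ctr[1]=0
Ev 6: PC=3 idx=3 pred=N actual=T -> ctr[3]=2
Ev 7: PC=3 idx=3 pred=T actual=T -> ctr[3]=3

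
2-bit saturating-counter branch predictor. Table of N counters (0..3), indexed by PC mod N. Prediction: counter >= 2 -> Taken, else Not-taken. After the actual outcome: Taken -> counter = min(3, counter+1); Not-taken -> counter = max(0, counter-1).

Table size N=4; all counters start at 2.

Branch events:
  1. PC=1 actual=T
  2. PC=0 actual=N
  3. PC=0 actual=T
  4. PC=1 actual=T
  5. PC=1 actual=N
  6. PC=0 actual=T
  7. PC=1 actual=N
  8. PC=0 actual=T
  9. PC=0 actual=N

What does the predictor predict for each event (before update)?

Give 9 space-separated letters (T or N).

Answer: T T N T T T T T T

Derivation:
Ev 1: PC=1 idx=1 pred=T actual=T -> ctr[1]=3
Ev 2: PC=0 idx=0 pred=T actual=N -> ctr[0]=1
Ev 3: PC=0 idx=0 pred=N actual=T -> ctr[0]=2
Ev 4: PC=1 idx=1 pred=T actual=T -> ctr[1]=3
Ev 5: PC=1 idx=1 pred=T actual=N -> ctr[1]=2
Ev 6: PC=0 idx=0 pred=T actual=T -> ctr[0]=3
Ev 7: PC=1 idx=1 pred=T actual=N -> ctr[1]=1
Ev 8: PC=0 idx=0 pred=T actual=T -> ctr[0]=3
Ev 9: PC=0 idx=0 pred=T actual=N -> ctr[0]=2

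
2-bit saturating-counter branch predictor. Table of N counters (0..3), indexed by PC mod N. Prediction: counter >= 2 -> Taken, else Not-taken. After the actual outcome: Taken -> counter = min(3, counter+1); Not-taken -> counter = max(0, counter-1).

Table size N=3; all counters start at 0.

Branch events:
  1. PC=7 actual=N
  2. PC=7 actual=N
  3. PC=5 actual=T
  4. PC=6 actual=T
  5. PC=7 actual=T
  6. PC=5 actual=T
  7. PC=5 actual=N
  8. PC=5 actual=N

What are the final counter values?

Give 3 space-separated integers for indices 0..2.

Ev 1: PC=7 idx=1 pred=N actual=N -> ctr[1]=0
Ev 2: PC=7 idx=1 pred=N actual=N -> ctr[1]=0
Ev 3: PC=5 idx=2 pred=N actual=T -> ctr[2]=1
Ev 4: PC=6 idx=0 pred=N actual=T -> ctr[0]=1
Ev 5: PC=7 idx=1 pred=N actual=T -> ctr[1]=1
Ev 6: PC=5 idx=2 pred=N actual=T -> ctr[2]=2
Ev 7: PC=5 idx=2 pred=T actual=N -> ctr[2]=1
Ev 8: PC=5 idx=2 pred=N actual=N -> ctr[2]=0

Answer: 1 1 0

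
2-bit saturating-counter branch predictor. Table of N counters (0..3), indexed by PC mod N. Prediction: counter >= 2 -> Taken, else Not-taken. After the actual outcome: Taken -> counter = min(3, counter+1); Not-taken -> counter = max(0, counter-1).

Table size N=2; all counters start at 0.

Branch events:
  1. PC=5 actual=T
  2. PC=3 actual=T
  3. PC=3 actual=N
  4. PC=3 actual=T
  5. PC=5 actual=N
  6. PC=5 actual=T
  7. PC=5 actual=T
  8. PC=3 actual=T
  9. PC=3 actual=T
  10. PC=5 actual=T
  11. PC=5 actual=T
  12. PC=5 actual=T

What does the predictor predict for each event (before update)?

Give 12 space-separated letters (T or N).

Answer: N N T N T N T T T T T T

Derivation:
Ev 1: PC=5 idx=1 pred=N actual=T -> ctr[1]=1
Ev 2: PC=3 idx=1 pred=N actual=T -> ctr[1]=2
Ev 3: PC=3 idx=1 pred=T actual=N -> ctr[1]=1
Ev 4: PC=3 idx=1 pred=N actual=T -> ctr[1]=2
Ev 5: PC=5 idx=1 pred=T actual=N -> ctr[1]=1
Ev 6: PC=5 idx=1 pred=N actual=T -> ctr[1]=2
Ev 7: PC=5 idx=1 pred=T actual=T -> ctr[1]=3
Ev 8: PC=3 idx=1 pred=T actual=T -> ctr[1]=3
Ev 9: PC=3 idx=1 pred=T actual=T -> ctr[1]=3
Ev 10: PC=5 idx=1 pred=T actual=T -> ctr[1]=3
Ev 11: PC=5 idx=1 pred=T actual=T -> ctr[1]=3
Ev 12: PC=5 idx=1 pred=T actual=T -> ctr[1]=3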